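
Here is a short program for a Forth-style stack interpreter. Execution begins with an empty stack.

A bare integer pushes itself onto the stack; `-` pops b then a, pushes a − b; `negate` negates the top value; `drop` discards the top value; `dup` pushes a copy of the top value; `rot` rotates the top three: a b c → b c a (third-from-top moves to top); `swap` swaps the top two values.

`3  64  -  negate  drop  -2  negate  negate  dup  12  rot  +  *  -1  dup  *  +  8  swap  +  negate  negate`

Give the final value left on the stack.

-11

3      -> 3
64     -> 3 64
-      -> -61
negate -> 61
drop   -> (empty)
-2     -> -2
negate -> 2
negate -> -2
dup    -> -2 -2
12     -> -2 -2 12
rot    -> -2 12 -2
+      -> -2 10
*      -> -20
-1     -> -20 -1
dup    -> -20 -1 -1
*      -> -20 1
+      -> -19
8      -> -19 8
swap   -> 8 -19
+      -> -11
negate -> 11
negate -> -11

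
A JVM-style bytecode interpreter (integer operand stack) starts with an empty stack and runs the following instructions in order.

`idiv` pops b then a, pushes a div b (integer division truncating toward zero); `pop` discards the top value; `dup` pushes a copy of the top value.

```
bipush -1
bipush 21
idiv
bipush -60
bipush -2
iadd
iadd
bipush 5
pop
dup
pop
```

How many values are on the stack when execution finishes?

bipush -1  → -1
bipush 21  → -1 21
idiv       → 0
bipush -60 → 0 -60
bipush -2  → 0 -60 -2
iadd       → 0 -62
iadd       → -62
bipush 5   → -62 5
pop        → -62
dup        → -62 -62
pop        → -62

1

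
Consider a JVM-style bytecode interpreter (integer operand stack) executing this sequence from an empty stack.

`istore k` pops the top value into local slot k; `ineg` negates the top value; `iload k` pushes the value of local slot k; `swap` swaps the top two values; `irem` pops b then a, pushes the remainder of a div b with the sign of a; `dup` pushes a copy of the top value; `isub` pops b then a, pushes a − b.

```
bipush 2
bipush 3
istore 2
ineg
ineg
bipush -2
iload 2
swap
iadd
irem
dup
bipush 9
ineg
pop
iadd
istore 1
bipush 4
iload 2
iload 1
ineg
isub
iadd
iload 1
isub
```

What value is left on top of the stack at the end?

7

bipush 2  -> 2
bipush 3  -> 2 3
istore 2  -> 2
ineg      -> -2
ineg      -> 2
bipush -2 -> 2 -2
iload 2   -> 2 -2 3
swap      -> 2 3 -2
iadd      -> 2 1
irem      -> 0
dup       -> 0 0
bipush 9  -> 0 0 9
ineg      -> 0 0 -9
pop       -> 0 0
iadd      -> 0
istore 1  -> (empty)
bipush 4  -> 4
iload 2   -> 4 3
iload 1   -> 4 3 0
ineg      -> 4 3 0
isub      -> 4 3
iadd      -> 7
iload 1   -> 7 0
isub      -> 7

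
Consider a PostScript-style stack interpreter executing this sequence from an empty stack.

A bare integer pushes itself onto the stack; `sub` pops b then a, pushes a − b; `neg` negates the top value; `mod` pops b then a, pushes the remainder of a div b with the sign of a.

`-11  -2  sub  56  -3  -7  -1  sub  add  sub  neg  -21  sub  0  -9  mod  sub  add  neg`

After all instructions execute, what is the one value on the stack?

53

-11 → [-11]
-2  → [-11, -2]
sub → [-9]
56  → [-9, 56]
-3  → [-9, 56, -3]
-7  → [-9, 56, -3, -7]
-1  → [-9, 56, -3, -7, -1]
sub → [-9, 56, -3, -6]
add → [-9, 56, -9]
sub → [-9, 65]
neg → [-9, -65]
-21 → [-9, -65, -21]
sub → [-9, -44]
0   → [-9, -44, 0]
-9  → [-9, -44, 0, -9]
mod → [-9, -44, 0]
sub → [-9, -44]
add → [-53]
neg → [53]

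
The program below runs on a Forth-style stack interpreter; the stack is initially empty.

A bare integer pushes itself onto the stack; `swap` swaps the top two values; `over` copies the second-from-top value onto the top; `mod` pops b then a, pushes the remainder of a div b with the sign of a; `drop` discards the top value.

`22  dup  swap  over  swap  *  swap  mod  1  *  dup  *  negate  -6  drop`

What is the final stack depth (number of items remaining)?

22     : 22
dup    : 22 22
swap   : 22 22
over   : 22 22 22
swap   : 22 22 22
*      : 22 484
swap   : 484 22
mod    : 0
1      : 0 1
*      : 0
dup    : 0 0
*      : 0
negate : 0
-6     : 0 -6
drop   : 0

1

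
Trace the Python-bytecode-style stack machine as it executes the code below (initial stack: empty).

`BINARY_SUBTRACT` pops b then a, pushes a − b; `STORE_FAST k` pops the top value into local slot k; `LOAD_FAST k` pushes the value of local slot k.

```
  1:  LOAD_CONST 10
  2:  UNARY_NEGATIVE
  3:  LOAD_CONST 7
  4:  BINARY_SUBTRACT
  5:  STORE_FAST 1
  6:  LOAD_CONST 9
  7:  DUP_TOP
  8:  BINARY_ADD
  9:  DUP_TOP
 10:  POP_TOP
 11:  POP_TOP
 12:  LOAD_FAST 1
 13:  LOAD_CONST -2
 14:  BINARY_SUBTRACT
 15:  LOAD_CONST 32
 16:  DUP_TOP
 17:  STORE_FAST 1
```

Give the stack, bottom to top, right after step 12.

[-17]

LOAD_CONST 10   -> [10]
UNARY_NEGATIVE  -> [-10]
LOAD_CONST 7    -> [-10, 7]
BINARY_SUBTRACT -> [-17]
STORE_FAST 1    -> []
LOAD_CONST 9    -> [9]
DUP_TOP         -> [9, 9]
BINARY_ADD      -> [18]
DUP_TOP         -> [18, 18]
POP_TOP         -> [18]
POP_TOP         -> []
LOAD_FAST 1     -> [-17]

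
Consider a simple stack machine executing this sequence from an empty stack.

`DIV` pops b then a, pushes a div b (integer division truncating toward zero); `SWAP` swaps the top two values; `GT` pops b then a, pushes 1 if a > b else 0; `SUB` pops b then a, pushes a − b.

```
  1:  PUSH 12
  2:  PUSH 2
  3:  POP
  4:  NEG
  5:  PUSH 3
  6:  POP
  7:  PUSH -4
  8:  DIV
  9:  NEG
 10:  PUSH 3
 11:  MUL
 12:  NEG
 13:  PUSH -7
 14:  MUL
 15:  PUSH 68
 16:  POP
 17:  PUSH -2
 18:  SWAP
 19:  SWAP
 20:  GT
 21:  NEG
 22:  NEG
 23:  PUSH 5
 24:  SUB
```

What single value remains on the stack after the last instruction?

-5

PUSH 12  [12]
PUSH 2   [12, 2]
POP      [12]
NEG      [-12]
PUSH 3   [-12, 3]
POP      [-12]
PUSH -4  [-12, -4]
DIV      [3]
NEG      [-3]
PUSH 3   [-3, 3]
MUL      [-9]
NEG      [9]
PUSH -7  [9, -7]
MUL      [-63]
PUSH 68  [-63, 68]
POP      [-63]
PUSH -2  [-63, -2]
SWAP     [-2, -63]
SWAP     [-63, -2]
GT       [0]
NEG      [0]
NEG      [0]
PUSH 5   [0, 5]
SUB      [-5]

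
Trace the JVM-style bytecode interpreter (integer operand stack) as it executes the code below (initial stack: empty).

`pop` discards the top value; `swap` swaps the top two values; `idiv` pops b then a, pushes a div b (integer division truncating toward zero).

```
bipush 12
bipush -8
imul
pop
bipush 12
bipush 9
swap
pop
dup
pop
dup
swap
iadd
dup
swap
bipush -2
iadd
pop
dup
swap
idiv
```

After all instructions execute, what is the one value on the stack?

1

bipush 12 -> [12]
bipush -8 -> [12, -8]
imul      -> [-96]
pop       -> []
bipush 12 -> [12]
bipush 9  -> [12, 9]
swap      -> [9, 12]
pop       -> [9]
dup       -> [9, 9]
pop       -> [9]
dup       -> [9, 9]
swap      -> [9, 9]
iadd      -> [18]
dup       -> [18, 18]
swap      -> [18, 18]
bipush -2 -> [18, 18, -2]
iadd      -> [18, 16]
pop       -> [18]
dup       -> [18, 18]
swap      -> [18, 18]
idiv      -> [1]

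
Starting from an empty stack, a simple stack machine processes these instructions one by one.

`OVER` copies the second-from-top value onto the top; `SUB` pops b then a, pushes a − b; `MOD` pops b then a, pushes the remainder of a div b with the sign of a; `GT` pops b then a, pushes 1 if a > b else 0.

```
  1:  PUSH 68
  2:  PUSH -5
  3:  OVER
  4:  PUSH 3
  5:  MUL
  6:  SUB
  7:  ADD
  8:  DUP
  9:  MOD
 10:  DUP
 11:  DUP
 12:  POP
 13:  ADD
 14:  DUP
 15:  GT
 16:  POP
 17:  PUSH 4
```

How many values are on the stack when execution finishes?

PUSH 68 → 68
PUSH -5 → 68 -5
OVER    → 68 -5 68
PUSH 3  → 68 -5 68 3
MUL     → 68 -5 204
SUB     → 68 -209
ADD     → -141
DUP     → -141 -141
MOD     → 0
DUP     → 0 0
DUP     → 0 0 0
POP     → 0 0
ADD     → 0
DUP     → 0 0
GT      → 0
POP     → (empty)
PUSH 4  → 4

1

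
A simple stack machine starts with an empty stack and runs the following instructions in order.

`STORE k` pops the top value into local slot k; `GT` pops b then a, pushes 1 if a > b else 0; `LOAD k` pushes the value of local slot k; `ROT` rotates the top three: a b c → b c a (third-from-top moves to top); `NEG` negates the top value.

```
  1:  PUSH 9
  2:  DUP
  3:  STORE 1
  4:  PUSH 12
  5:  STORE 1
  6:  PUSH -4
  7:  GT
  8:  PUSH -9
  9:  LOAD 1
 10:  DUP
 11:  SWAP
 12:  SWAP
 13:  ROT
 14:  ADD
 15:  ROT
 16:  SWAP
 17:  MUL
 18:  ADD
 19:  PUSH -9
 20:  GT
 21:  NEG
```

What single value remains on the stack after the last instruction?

PUSH 9   9
DUP      9 9
STORE 1  9
PUSH 12  9 12
STORE 1  9
PUSH -4  9 -4
GT       1
PUSH -9  1 -9
LOAD 1   1 -9 12
DUP      1 -9 12 12
SWAP     1 -9 12 12
SWAP     1 -9 12 12
ROT      1 12 12 -9
ADD      1 12 3
ROT      12 3 1
SWAP     12 1 3
MUL      12 3
ADD      15
PUSH -9  15 -9
GT       1
NEG      -1

-1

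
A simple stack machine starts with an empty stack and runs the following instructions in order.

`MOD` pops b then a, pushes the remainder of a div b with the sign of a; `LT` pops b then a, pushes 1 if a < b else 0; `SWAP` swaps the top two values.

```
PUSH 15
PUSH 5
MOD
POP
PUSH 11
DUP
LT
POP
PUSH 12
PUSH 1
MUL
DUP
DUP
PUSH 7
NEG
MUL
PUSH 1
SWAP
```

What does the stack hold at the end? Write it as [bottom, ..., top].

PUSH 15 → 15
PUSH 5  → 15 5
MOD     → 0
POP     → (empty)
PUSH 11 → 11
DUP     → 11 11
LT      → 0
POP     → (empty)
PUSH 12 → 12
PUSH 1  → 12 1
MUL     → 12
DUP     → 12 12
DUP     → 12 12 12
PUSH 7  → 12 12 12 7
NEG     → 12 12 12 -7
MUL     → 12 12 -84
PUSH 1  → 12 12 -84 1
SWAP    → 12 12 1 -84

[12, 12, 1, -84]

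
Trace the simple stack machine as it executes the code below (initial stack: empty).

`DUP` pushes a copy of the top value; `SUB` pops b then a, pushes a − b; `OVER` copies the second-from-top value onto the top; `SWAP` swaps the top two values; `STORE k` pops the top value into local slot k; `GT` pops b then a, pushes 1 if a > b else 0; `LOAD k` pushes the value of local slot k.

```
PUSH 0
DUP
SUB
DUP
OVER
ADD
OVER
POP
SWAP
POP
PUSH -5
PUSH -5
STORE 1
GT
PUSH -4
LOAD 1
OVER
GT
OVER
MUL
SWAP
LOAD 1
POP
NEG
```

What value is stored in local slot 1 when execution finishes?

-5

PUSH 0  -> [0]
DUP     -> [0, 0]
SUB     -> [0]
DUP     -> [0, 0]
OVER    -> [0, 0, 0]
ADD     -> [0, 0]
OVER    -> [0, 0, 0]
POP     -> [0, 0]
SWAP    -> [0, 0]
POP     -> [0]
PUSH -5 -> [0, -5]
PUSH -5 -> [0, -5, -5]
STORE 1 -> [0, -5]
GT      -> [1]
PUSH -4 -> [1, -4]
LOAD 1  -> [1, -4, -5]
OVER    -> [1, -4, -5, -4]
GT      -> [1, -4, 0]
OVER    -> [1, -4, 0, -4]
MUL     -> [1, -4, 0]
SWAP    -> [1, 0, -4]
LOAD 1  -> [1, 0, -4, -5]
POP     -> [1, 0, -4]
NEG     -> [1, 0, 4]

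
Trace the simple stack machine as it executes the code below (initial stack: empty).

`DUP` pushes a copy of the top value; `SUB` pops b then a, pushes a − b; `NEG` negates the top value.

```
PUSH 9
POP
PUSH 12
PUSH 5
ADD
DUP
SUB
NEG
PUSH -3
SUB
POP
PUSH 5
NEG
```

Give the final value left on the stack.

PUSH 9  → [9]
POP     → []
PUSH 12 → [12]
PUSH 5  → [12, 5]
ADD     → [17]
DUP     → [17, 17]
SUB     → [0]
NEG     → [0]
PUSH -3 → [0, -3]
SUB     → [3]
POP     → []
PUSH 5  → [5]
NEG     → [-5]

-5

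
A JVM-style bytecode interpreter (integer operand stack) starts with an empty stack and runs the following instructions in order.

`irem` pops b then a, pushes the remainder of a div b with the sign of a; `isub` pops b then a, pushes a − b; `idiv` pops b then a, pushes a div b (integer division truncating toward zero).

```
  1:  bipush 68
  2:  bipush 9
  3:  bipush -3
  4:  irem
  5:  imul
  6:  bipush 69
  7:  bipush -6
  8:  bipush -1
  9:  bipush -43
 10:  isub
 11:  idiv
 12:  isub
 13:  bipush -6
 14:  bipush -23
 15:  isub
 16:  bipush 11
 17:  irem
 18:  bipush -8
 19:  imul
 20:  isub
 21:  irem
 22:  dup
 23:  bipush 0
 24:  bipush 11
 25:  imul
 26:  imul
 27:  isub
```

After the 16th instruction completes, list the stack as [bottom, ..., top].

bipush 68  → 68
bipush 9   → 68 9
bipush -3  → 68 9 -3
irem       → 68 0
imul       → 0
bipush 69  → 0 69
bipush -6  → 0 69 -6
bipush -1  → 0 69 -6 -1
bipush -43 → 0 69 -6 -1 -43
isub       → 0 69 -6 42
idiv       → 0 69 0
isub       → 0 69
bipush -6  → 0 69 -6
bipush -23 → 0 69 -6 -23
isub       → 0 69 17
bipush 11  → 0 69 17 11

[0, 69, 17, 11]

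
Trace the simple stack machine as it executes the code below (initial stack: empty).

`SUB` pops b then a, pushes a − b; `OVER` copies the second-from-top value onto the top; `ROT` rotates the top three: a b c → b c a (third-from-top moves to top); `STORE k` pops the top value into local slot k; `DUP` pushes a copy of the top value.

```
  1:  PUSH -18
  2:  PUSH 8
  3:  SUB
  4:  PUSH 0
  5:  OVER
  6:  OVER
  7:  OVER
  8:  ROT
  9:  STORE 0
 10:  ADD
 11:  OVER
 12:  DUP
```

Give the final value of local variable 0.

PUSH -18 : -18
PUSH 8   : -18 8
SUB      : -26
PUSH 0   : -26 0
OVER     : -26 0 -26
OVER     : -26 0 -26 0
OVER     : -26 0 -26 0 -26
ROT      : -26 0 0 -26 -26
STORE 0  : -26 0 0 -26
ADD      : -26 0 -26
OVER     : -26 0 -26 0
DUP      : -26 0 -26 0 0

-26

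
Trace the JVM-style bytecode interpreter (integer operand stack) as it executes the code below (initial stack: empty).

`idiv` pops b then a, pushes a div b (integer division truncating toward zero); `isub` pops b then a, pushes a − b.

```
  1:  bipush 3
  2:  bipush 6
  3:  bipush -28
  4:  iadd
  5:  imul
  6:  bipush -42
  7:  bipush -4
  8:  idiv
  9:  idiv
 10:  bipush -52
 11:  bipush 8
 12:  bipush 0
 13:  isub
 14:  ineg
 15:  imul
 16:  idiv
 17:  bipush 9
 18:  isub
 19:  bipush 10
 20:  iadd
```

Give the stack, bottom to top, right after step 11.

[-6, -52, 8]

bipush 3   → 3
bipush 6   → 3 6
bipush -28 → 3 6 -28
iadd       → 3 -22
imul       → -66
bipush -42 → -66 -42
bipush -4  → -66 -42 -4
idiv       → -66 10
idiv       → -6
bipush -52 → -6 -52
bipush 8   → -6 -52 8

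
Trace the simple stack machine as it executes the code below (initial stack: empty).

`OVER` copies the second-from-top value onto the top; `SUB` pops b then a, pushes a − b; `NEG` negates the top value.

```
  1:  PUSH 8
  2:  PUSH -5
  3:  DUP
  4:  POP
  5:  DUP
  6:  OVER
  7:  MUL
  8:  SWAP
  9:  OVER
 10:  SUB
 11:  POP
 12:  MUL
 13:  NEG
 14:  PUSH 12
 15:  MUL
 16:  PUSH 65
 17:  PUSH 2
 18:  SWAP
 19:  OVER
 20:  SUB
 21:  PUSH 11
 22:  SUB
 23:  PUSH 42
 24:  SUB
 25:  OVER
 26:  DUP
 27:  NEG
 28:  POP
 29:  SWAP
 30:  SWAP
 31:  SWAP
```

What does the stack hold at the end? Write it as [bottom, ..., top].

PUSH 8   [8]
PUSH -5  [8, -5]
DUP      [8, -5, -5]
POP      [8, -5]
DUP      [8, -5, -5]
OVER     [8, -5, -5, -5]
MUL      [8, -5, 25]
SWAP     [8, 25, -5]
OVER     [8, 25, -5, 25]
SUB      [8, 25, -30]
POP      [8, 25]
MUL      [200]
NEG      [-200]
PUSH 12  [-200, 12]
MUL      [-2400]
PUSH 65  [-2400, 65]
PUSH 2   [-2400, 65, 2]
SWAP     [-2400, 2, 65]
OVER     [-2400, 2, 65, 2]
SUB      [-2400, 2, 63]
PUSH 11  [-2400, 2, 63, 11]
SUB      [-2400, 2, 52]
PUSH 42  [-2400, 2, 52, 42]
SUB      [-2400, 2, 10]
OVER     [-2400, 2, 10, 2]
DUP      [-2400, 2, 10, 2, 2]
NEG      [-2400, 2, 10, 2, -2]
POP      [-2400, 2, 10, 2]
SWAP     [-2400, 2, 2, 10]
SWAP     [-2400, 2, 10, 2]
SWAP     [-2400, 2, 2, 10]

[-2400, 2, 2, 10]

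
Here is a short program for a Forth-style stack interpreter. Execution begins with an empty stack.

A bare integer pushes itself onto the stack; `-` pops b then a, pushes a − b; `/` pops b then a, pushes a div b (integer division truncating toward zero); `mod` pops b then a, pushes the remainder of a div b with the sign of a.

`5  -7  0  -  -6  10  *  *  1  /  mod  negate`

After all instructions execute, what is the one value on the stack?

5      → 5
-7     → 5 -7
0      → 5 -7 0
-      → 5 -7
-6     → 5 -7 -6
10     → 5 -7 -6 10
*      → 5 -7 -60
*      → 5 420
1      → 5 420 1
/      → 5 420
mod    → 5
negate → -5

-5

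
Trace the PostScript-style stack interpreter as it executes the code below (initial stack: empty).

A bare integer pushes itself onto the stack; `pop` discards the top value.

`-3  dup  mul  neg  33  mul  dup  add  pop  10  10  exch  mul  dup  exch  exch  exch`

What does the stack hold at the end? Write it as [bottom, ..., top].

[100, 100]

-3   -> [-3]
dup  -> [-3, -3]
mul  -> [9]
neg  -> [-9]
33   -> [-9, 33]
mul  -> [-297]
dup  -> [-297, -297]
add  -> [-594]
pop  -> []
10   -> [10]
10   -> [10, 10]
exch -> [10, 10]
mul  -> [100]
dup  -> [100, 100]
exch -> [100, 100]
exch -> [100, 100]
exch -> [100, 100]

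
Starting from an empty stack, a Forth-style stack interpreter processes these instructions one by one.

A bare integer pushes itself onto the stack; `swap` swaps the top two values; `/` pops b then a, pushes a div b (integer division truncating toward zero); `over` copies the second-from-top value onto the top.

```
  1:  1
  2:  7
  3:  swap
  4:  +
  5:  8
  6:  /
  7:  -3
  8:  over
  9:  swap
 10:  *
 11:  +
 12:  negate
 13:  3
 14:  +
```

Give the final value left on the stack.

5

1      → 1
7      → 1 7
swap   → 7 1
+      → 8
8      → 8 8
/      → 1
-3     → 1 -3
over   → 1 -3 1
swap   → 1 1 -3
*      → 1 -3
+      → -2
negate → 2
3      → 2 3
+      → 5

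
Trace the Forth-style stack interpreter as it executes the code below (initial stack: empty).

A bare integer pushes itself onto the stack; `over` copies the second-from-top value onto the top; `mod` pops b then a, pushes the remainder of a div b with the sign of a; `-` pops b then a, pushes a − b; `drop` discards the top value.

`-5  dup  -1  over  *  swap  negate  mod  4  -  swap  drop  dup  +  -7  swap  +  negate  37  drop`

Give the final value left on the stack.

15

-5     -> [-5]
dup    -> [-5, -5]
-1     -> [-5, -5, -1]
over   -> [-5, -5, -1, -5]
*      -> [-5, -5, 5]
swap   -> [-5, 5, -5]
negate -> [-5, 5, 5]
mod    -> [-5, 0]
4      -> [-5, 0, 4]
-      -> [-5, -4]
swap   -> [-4, -5]
drop   -> [-4]
dup    -> [-4, -4]
+      -> [-8]
-7     -> [-8, -7]
swap   -> [-7, -8]
+      -> [-15]
negate -> [15]
37     -> [15, 37]
drop   -> [15]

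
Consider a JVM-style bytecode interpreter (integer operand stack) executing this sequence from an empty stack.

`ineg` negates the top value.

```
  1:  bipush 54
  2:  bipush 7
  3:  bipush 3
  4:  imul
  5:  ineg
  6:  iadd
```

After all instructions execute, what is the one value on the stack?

bipush 54 -> 54
bipush 7  -> 54 7
bipush 3  -> 54 7 3
imul      -> 54 21
ineg      -> 54 -21
iadd      -> 33

33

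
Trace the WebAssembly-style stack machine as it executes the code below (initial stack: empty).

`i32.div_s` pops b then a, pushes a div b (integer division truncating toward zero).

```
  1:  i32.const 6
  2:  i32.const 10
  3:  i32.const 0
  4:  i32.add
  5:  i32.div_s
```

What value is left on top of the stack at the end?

i32.const 6  : 6
i32.const 10 : 6 10
i32.const 0  : 6 10 0
i32.add      : 6 10
i32.div_s    : 0

0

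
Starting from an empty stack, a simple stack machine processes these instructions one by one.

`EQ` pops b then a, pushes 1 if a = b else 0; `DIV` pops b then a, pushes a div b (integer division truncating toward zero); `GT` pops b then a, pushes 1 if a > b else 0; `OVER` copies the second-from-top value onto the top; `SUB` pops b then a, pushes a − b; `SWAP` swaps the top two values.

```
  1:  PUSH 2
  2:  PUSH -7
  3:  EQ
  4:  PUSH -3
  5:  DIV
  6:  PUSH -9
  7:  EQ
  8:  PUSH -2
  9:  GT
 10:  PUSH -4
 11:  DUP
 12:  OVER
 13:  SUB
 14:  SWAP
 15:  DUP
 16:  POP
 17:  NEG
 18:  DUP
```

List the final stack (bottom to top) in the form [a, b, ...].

PUSH 2  -> [2]
PUSH -7 -> [2, -7]
EQ      -> [0]
PUSH -3 -> [0, -3]
DIV     -> [0]
PUSH -9 -> [0, -9]
EQ      -> [0]
PUSH -2 -> [0, -2]
GT      -> [1]
PUSH -4 -> [1, -4]
DUP     -> [1, -4, -4]
OVER    -> [1, -4, -4, -4]
SUB     -> [1, -4, 0]
SWAP    -> [1, 0, -4]
DUP     -> [1, 0, -4, -4]
POP     -> [1, 0, -4]
NEG     -> [1, 0, 4]
DUP     -> [1, 0, 4, 4]

[1, 0, 4, 4]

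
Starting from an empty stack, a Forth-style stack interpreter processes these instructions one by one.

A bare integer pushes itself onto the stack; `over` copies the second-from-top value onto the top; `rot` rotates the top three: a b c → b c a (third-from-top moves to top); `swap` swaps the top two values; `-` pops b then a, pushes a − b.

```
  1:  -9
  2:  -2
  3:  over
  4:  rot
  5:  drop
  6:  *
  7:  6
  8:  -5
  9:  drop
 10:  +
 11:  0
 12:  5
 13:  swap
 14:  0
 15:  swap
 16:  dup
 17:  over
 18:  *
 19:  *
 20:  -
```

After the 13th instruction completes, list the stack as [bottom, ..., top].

-9    -9
-2    -9 -2
over  -9 -2 -9
rot   -2 -9 -9
drop  -2 -9
*     18
6     18 6
-5    18 6 -5
drop  18 6
+     24
0     24 0
5     24 0 5
swap  24 5 0

[24, 5, 0]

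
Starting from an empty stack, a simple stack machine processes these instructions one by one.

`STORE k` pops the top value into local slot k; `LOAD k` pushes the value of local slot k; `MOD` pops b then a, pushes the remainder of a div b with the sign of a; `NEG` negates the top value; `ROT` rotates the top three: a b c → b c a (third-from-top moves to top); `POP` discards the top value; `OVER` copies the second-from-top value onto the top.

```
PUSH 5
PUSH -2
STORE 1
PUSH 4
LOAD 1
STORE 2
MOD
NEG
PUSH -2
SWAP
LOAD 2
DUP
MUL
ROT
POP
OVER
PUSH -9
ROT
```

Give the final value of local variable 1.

-2

PUSH 5  : 5
PUSH -2 : 5 -2
STORE 1 : 5
PUSH 4  : 5 4
LOAD 1  : 5 4 -2
STORE 2 : 5 4
MOD     : 1
NEG     : -1
PUSH -2 : -1 -2
SWAP    : -2 -1
LOAD 2  : -2 -1 -2
DUP     : -2 -1 -2 -2
MUL     : -2 -1 4
ROT     : -1 4 -2
POP     : -1 4
OVER    : -1 4 -1
PUSH -9 : -1 4 -1 -9
ROT     : -1 -1 -9 4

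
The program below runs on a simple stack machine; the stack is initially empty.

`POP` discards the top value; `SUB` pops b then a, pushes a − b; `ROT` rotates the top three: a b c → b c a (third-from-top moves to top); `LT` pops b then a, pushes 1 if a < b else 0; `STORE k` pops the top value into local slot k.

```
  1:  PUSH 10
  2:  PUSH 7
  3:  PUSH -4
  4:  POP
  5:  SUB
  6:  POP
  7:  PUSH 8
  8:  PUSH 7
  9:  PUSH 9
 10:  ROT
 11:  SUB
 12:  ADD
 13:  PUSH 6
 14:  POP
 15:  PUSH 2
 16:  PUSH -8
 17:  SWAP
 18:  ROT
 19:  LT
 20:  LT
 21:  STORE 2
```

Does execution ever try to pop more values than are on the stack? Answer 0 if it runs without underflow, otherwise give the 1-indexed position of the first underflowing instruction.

0

PUSH 10 : 10
PUSH 7  : 10 7
PUSH -4 : 10 7 -4
POP     : 10 7
SUB     : 3
POP     : (empty)
PUSH 8  : 8
PUSH 7  : 8 7
PUSH 9  : 8 7 9
ROT     : 7 9 8
SUB     : 7 1
ADD     : 8
PUSH 6  : 8 6
POP     : 8
PUSH 2  : 8 2
PUSH -8 : 8 2 -8
SWAP    : 8 -8 2
ROT     : -8 2 8
LT      : -8 1
LT      : 1
STORE 2 : (empty)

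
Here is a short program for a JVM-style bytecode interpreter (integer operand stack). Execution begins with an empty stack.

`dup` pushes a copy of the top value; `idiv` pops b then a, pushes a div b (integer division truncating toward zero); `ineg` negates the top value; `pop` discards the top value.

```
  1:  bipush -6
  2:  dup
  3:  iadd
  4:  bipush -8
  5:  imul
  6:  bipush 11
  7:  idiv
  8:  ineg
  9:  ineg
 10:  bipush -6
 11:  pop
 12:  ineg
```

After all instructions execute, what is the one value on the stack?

bipush -6 → -6
dup       → -6 -6
iadd      → -12
bipush -8 → -12 -8
imul      → 96
bipush 11 → 96 11
idiv      → 8
ineg      → -8
ineg      → 8
bipush -6 → 8 -6
pop       → 8
ineg      → -8

-8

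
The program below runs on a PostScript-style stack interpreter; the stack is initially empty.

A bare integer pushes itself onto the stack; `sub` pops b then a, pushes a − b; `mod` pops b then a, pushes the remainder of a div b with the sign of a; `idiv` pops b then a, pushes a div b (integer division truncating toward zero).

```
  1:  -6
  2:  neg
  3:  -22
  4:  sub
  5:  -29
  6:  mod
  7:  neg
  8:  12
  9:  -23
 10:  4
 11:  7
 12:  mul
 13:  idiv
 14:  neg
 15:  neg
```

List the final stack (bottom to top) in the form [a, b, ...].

-6   -> -6
neg  -> 6
-22  -> 6 -22
sub  -> 28
-29  -> 28 -29
mod  -> 28
neg  -> -28
12   -> -28 12
-23  -> -28 12 -23
4    -> -28 12 -23 4
7    -> -28 12 -23 4 7
mul  -> -28 12 -23 28
idiv -> -28 12 0
neg  -> -28 12 0
neg  -> -28 12 0

[-28, 12, 0]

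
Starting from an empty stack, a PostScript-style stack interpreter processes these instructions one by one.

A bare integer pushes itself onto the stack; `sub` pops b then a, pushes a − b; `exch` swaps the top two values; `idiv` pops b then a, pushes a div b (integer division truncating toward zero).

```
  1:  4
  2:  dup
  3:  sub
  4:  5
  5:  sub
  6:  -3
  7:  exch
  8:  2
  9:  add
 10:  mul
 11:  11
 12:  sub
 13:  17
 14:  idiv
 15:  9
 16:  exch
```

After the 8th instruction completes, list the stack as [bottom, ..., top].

4     [4]
dup   [4, 4]
sub   [0]
5     [0, 5]
sub   [-5]
-3    [-5, -3]
exch  [-3, -5]
2     [-3, -5, 2]

[-3, -5, 2]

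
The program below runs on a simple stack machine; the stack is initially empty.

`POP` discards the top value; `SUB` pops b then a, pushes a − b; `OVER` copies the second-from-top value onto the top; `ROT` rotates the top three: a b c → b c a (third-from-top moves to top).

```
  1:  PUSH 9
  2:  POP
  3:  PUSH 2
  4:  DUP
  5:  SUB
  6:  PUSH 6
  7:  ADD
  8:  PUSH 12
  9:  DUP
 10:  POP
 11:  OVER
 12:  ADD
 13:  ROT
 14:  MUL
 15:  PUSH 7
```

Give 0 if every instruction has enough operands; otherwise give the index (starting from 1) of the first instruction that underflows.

PUSH 9   [9]
POP      []
PUSH 2   [2]
DUP      [2, 2]
SUB      [0]
PUSH 6   [0, 6]
ADD      [6]
PUSH 12  [6, 12]
DUP      [6, 12, 12]
POP      [6, 12]
OVER     [6, 12, 6]
ADD      [6, 18]
ROT  — needs 3 operands, stack has 2 → underflow

13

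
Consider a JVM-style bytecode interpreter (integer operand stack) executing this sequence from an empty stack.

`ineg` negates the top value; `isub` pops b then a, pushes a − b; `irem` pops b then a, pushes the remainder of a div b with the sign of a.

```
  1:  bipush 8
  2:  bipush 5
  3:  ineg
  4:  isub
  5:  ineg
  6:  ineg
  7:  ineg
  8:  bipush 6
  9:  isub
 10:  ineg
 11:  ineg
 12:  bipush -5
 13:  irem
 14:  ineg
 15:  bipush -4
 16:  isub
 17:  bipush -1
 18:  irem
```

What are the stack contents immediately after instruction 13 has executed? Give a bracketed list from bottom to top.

bipush 8   8
bipush 5   8 5
ineg       8 -5
isub       13
ineg       -13
ineg       13
ineg       -13
bipush 6   -13 6
isub       -19
ineg       19
ineg       -19
bipush -5  -19 -5
irem       -4

[-4]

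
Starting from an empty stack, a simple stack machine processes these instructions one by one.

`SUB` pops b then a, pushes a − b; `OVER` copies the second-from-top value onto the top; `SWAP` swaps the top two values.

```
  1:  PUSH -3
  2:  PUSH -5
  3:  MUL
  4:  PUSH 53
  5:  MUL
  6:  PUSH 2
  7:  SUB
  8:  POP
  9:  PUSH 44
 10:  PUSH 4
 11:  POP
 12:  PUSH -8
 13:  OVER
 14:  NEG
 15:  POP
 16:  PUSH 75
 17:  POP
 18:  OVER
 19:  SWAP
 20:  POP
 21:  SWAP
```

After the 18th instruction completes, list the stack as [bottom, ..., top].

PUSH -3 : [-3]
PUSH -5 : [-3, -5]
MUL     : [15]
PUSH 53 : [15, 53]
MUL     : [795]
PUSH 2  : [795, 2]
SUB     : [793]
POP     : []
PUSH 44 : [44]
PUSH 4  : [44, 4]
POP     : [44]
PUSH -8 : [44, -8]
OVER    : [44, -8, 44]
NEG     : [44, -8, -44]
POP     : [44, -8]
PUSH 75 : [44, -8, 75]
POP     : [44, -8]
OVER    : [44, -8, 44]

[44, -8, 44]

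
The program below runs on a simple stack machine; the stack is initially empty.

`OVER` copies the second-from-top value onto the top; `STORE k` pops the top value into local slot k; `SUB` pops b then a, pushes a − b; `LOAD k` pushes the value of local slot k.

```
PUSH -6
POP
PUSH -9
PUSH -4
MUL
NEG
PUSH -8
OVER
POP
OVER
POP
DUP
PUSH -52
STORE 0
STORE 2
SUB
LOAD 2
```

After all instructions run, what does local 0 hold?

PUSH -6  : -6
POP      : (empty)
PUSH -9  : -9
PUSH -4  : -9 -4
MUL      : 36
NEG      : -36
PUSH -8  : -36 -8
OVER     : -36 -8 -36
POP      : -36 -8
OVER     : -36 -8 -36
POP      : -36 -8
DUP      : -36 -8 -8
PUSH -52 : -36 -8 -8 -52
STORE 0  : -36 -8 -8
STORE 2  : -36 -8
SUB      : -28
LOAD 2   : -28 -8

-52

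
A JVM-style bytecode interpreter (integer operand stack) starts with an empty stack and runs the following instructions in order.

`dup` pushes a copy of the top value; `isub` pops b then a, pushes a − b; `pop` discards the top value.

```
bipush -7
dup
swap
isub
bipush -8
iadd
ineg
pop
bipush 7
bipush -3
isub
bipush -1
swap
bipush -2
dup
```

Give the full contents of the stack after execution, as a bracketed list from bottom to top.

[-1, 10, -2, -2]

bipush -7 -> -7
dup       -> -7 -7
swap      -> -7 -7
isub      -> 0
bipush -8 -> 0 -8
iadd      -> -8
ineg      -> 8
pop       -> (empty)
bipush 7  -> 7
bipush -3 -> 7 -3
isub      -> 10
bipush -1 -> 10 -1
swap      -> -1 10
bipush -2 -> -1 10 -2
dup       -> -1 10 -2 -2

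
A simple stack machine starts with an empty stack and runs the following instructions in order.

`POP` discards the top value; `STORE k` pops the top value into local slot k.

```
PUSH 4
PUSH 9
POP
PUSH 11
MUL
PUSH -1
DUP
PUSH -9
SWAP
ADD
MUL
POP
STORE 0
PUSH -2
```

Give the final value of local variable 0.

PUSH 4  -> [4]
PUSH 9  -> [4, 9]
POP     -> [4]
PUSH 11 -> [4, 11]
MUL     -> [44]
PUSH -1 -> [44, -1]
DUP     -> [44, -1, -1]
PUSH -9 -> [44, -1, -1, -9]
SWAP    -> [44, -1, -9, -1]
ADD     -> [44, -1, -10]
MUL     -> [44, 10]
POP     -> [44]
STORE 0 -> []
PUSH -2 -> [-2]

44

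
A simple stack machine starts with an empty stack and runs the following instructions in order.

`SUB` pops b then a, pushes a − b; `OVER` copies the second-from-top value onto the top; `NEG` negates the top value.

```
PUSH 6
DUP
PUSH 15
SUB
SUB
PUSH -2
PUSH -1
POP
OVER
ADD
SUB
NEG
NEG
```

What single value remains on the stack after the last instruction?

2

PUSH 6   6
DUP      6 6
PUSH 15  6 6 15
SUB      6 -9
SUB      15
PUSH -2  15 -2
PUSH -1  15 -2 -1
POP      15 -2
OVER     15 -2 15
ADD      15 13
SUB      2
NEG      -2
NEG      2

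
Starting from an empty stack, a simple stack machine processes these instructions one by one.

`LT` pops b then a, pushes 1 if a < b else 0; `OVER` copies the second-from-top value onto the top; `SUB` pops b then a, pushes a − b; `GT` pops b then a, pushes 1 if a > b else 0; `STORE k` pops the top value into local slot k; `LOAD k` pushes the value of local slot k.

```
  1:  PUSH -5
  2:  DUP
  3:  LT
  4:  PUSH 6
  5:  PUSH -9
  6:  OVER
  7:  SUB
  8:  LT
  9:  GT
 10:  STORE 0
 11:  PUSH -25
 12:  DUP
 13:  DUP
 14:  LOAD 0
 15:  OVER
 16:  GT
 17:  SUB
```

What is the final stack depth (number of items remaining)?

PUSH -5  → [-5]
DUP      → [-5, -5]
LT       → [0]
PUSH 6   → [0, 6]
PUSH -9  → [0, 6, -9]
OVER     → [0, 6, -9, 6]
SUB      → [0, 6, -15]
LT       → [0, 0]
GT       → [0]
STORE 0  → []
PUSH -25 → [-25]
DUP      → [-25, -25]
DUP      → [-25, -25, -25]
LOAD 0   → [-25, -25, -25, 0]
OVER     → [-25, -25, -25, 0, -25]
GT       → [-25, -25, -25, 1]
SUB      → [-25, -25, -26]

3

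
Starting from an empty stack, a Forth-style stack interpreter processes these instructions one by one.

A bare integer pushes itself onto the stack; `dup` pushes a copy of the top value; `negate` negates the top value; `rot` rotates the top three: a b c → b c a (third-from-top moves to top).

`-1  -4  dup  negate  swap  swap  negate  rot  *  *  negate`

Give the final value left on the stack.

-1     : [-1]
-4     : [-1, -4]
dup    : [-1, -4, -4]
negate : [-1, -4, 4]
swap   : [-1, 4, -4]
swap   : [-1, -4, 4]
negate : [-1, -4, -4]
rot    : [-4, -4, -1]
*      : [-4, 4]
*      : [-16]
negate : [16]

16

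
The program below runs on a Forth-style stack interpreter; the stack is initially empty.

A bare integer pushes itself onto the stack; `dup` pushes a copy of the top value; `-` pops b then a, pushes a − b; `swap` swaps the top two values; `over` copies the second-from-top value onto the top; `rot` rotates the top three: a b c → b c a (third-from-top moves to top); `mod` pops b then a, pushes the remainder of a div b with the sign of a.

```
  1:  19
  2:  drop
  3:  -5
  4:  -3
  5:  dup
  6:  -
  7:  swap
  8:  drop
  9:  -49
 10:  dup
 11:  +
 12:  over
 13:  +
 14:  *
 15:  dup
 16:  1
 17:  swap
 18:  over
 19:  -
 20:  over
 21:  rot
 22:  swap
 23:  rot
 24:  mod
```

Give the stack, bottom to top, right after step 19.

[0, 1, -1]

19    [19]
drop  []
-5    [-5]
-3    [-5, -3]
dup   [-5, -3, -3]
-     [-5, 0]
swap  [0, -5]
drop  [0]
-49   [0, -49]
dup   [0, -49, -49]
+     [0, -98]
over  [0, -98, 0]
+     [0, -98]
*     [0]
dup   [0, 0]
1     [0, 0, 1]
swap  [0, 1, 0]
over  [0, 1, 0, 1]
-     [0, 1, -1]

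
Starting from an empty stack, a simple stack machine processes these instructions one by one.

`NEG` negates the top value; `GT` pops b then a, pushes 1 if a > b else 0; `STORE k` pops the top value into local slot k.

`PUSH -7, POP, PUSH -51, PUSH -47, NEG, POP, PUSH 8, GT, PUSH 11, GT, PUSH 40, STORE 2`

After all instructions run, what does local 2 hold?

PUSH -7  -> [-7]
POP      -> []
PUSH -51 -> [-51]
PUSH -47 -> [-51, -47]
NEG      -> [-51, 47]
POP      -> [-51]
PUSH 8   -> [-51, 8]
GT       -> [0]
PUSH 11  -> [0, 11]
GT       -> [0]
PUSH 40  -> [0, 40]
STORE 2  -> [0]

40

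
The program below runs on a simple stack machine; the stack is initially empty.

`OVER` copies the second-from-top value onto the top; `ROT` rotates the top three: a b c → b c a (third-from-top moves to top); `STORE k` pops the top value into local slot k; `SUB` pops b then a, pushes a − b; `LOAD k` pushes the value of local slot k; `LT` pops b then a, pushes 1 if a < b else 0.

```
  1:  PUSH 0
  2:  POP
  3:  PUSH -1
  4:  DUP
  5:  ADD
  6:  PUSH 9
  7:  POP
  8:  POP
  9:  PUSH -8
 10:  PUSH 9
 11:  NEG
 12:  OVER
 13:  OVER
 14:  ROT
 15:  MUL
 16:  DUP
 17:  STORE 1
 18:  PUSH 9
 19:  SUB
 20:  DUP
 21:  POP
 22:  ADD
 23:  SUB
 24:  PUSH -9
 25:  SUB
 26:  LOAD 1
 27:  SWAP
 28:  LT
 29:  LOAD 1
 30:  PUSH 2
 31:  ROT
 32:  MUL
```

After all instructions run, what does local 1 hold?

PUSH 0   [0]
POP      []
PUSH -1  [-1]
DUP      [-1, -1]
ADD      [-2]
PUSH 9   [-2, 9]
POP      [-2]
POP      []
PUSH -8  [-8]
PUSH 9   [-8, 9]
NEG      [-8, -9]
OVER     [-8, -9, -8]
OVER     [-8, -9, -8, -9]
ROT      [-8, -8, -9, -9]
MUL      [-8, -8, 81]
DUP      [-8, -8, 81, 81]
STORE 1  [-8, -8, 81]
PUSH 9   [-8, -8, 81, 9]
SUB      [-8, -8, 72]
DUP      [-8, -8, 72, 72]
POP      [-8, -8, 72]
ADD      [-8, 64]
SUB      [-72]
PUSH -9  [-72, -9]
SUB      [-63]
LOAD 1   [-63, 81]
SWAP     [81, -63]
LT       [0]
LOAD 1   [0, 81]
PUSH 2   [0, 81, 2]
ROT      [81, 2, 0]
MUL      [81, 0]

81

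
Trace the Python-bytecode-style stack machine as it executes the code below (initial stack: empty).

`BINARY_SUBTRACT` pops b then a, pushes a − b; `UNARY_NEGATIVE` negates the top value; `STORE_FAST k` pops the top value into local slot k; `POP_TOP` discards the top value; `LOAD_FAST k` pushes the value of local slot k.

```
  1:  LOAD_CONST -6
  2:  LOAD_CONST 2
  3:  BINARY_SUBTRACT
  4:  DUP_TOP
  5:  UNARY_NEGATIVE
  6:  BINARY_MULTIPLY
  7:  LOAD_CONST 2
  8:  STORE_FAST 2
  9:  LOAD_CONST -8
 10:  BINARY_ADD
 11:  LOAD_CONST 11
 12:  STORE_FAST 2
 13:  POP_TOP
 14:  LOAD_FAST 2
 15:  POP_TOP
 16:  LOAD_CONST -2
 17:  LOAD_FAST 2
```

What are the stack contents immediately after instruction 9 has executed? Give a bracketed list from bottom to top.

[-64, -8]

LOAD_CONST -6   : -6
LOAD_CONST 2    : -6 2
BINARY_SUBTRACT : -8
DUP_TOP         : -8 -8
UNARY_NEGATIVE  : -8 8
BINARY_MULTIPLY : -64
LOAD_CONST 2    : -64 2
STORE_FAST 2    : -64
LOAD_CONST -8   : -64 -8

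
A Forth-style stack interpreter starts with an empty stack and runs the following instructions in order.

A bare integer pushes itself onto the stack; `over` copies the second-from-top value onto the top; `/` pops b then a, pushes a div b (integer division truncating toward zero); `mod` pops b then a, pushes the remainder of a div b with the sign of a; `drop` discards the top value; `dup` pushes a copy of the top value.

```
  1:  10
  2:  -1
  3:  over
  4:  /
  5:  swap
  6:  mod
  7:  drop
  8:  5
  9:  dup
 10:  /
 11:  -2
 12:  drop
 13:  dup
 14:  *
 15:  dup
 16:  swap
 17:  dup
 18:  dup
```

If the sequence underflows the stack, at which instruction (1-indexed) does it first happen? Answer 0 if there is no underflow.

10   -> 10
-1   -> 10 -1
over -> 10 -1 10
/    -> 10 0
swap -> 0 10
mod  -> 0
drop -> (empty)
5    -> 5
dup  -> 5 5
/    -> 1
-2   -> 1 -2
drop -> 1
dup  -> 1 1
*    -> 1
dup  -> 1 1
swap -> 1 1
dup  -> 1 1 1
dup  -> 1 1 1 1

0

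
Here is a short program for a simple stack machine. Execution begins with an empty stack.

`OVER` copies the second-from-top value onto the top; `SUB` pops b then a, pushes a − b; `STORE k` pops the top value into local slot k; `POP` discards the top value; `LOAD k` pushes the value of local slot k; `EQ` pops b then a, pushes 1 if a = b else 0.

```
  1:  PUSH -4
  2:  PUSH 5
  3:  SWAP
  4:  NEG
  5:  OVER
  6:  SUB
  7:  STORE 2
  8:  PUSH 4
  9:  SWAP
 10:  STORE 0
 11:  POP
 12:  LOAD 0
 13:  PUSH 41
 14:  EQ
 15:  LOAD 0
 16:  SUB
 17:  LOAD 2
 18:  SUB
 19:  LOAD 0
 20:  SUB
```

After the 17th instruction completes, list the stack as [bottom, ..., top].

PUSH -4  -4
PUSH 5   -4 5
SWAP     5 -4
NEG      5 4
OVER     5 4 5
SUB      5 -1
STORE 2  5
PUSH 4   5 4
SWAP     4 5
STORE 0  4
POP      (empty)
LOAD 0   5
PUSH 41  5 41
EQ       0
LOAD 0   0 5
SUB      -5
LOAD 2   -5 -1

[-5, -1]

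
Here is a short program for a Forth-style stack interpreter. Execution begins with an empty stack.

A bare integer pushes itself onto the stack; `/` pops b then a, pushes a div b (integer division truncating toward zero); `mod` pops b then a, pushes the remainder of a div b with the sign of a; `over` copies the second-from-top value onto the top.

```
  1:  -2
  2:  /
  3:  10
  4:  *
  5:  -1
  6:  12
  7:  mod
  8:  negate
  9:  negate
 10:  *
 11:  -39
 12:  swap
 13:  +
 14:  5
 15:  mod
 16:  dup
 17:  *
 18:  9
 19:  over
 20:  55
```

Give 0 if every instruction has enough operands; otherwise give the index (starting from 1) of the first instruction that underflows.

2

-2  [-2]
/  — needs 2 operands, stack has 1 → underflow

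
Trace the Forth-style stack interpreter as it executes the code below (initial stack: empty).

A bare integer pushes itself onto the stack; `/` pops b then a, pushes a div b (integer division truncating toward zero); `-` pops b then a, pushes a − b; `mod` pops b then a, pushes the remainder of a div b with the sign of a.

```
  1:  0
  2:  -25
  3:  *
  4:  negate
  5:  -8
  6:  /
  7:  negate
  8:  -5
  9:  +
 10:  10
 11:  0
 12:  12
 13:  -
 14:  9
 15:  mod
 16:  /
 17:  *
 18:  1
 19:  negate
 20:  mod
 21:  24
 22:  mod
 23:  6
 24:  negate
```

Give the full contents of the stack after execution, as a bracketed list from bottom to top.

0       0
-25     0 -25
*       0
negate  0
-8      0 -8
/       0
negate  0
-5      0 -5
+       -5
10      -5 10
0       -5 10 0
12      -5 10 0 12
-       -5 10 -12
9       -5 10 -12 9
mod     -5 10 -3
/       -5 -3
*       15
1       15 1
negate  15 -1
mod     0
24      0 24
mod     0
6       0 6
negate  0 -6

[0, -6]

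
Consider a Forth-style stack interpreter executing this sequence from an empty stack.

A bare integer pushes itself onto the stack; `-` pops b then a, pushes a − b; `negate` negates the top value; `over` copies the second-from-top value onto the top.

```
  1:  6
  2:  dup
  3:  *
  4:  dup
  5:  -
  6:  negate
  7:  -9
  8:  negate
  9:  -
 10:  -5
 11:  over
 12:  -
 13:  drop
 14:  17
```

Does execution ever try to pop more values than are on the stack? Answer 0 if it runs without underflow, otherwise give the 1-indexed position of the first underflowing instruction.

6       6
dup     6 6
*       36
dup     36 36
-       0
negate  0
-9      0 -9
negate  0 9
-       -9
-5      -9 -5
over    -9 -5 -9
-       -9 4
drop    -9
17      -9 17

0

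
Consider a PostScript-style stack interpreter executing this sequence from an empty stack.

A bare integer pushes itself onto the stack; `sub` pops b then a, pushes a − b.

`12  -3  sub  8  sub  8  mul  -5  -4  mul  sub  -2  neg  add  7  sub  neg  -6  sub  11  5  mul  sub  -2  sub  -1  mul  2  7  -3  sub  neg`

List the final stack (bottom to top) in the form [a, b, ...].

12  → 12
-3  → 12 -3
sub → 15
8   → 15 8
sub → 7
8   → 7 8
mul → 56
-5  → 56 -5
-4  → 56 -5 -4
mul → 56 20
sub → 36
-2  → 36 -2
neg → 36 2
add → 38
7   → 38 7
sub → 31
neg → -31
-6  → -31 -6
sub → -25
11  → -25 11
5   → -25 11 5
mul → -25 55
sub → -80
-2  → -80 -2
sub → -78
-1  → -78 -1
mul → 78
2   → 78 2
7   → 78 2 7
-3  → 78 2 7 -3
sub → 78 2 10
neg → 78 2 -10

[78, 2, -10]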